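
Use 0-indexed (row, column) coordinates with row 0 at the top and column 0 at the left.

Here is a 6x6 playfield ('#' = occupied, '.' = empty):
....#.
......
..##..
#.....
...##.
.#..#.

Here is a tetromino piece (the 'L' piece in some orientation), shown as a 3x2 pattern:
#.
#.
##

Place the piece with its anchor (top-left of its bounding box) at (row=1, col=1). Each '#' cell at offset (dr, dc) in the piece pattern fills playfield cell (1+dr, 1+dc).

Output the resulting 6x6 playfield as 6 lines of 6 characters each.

Answer: ....#.
.#....
.###..
###...
...##.
.#..#.

Derivation:
Fill (1+0,1+0) = (1,1)
Fill (1+1,1+0) = (2,1)
Fill (1+2,1+0) = (3,1)
Fill (1+2,1+1) = (3,2)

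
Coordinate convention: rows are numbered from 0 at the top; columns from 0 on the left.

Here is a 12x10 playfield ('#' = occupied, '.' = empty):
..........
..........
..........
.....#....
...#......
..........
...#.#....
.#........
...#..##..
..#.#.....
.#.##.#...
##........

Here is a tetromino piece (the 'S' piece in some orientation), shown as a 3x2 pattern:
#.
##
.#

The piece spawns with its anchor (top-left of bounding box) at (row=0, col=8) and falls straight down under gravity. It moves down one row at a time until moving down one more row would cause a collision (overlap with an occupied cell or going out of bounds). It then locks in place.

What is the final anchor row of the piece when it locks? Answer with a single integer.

Spawn at (row=0, col=8). Try each row:
  row 0: fits
  row 1: fits
  row 2: fits
  row 3: fits
  row 4: fits
  row 5: fits
  row 6: fits
  row 7: fits
  row 8: fits
  row 9: fits
  row 10: blocked -> lock at row 9

Answer: 9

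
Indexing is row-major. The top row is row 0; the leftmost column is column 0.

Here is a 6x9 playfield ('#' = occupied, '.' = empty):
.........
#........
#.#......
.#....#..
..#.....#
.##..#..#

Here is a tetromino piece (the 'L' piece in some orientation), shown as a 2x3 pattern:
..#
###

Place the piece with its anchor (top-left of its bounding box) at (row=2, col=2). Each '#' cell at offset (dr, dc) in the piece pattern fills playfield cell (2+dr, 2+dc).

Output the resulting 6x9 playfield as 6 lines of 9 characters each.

Answer: .........
#........
#.#.#....
.####.#..
..#.....#
.##..#..#

Derivation:
Fill (2+0,2+2) = (2,4)
Fill (2+1,2+0) = (3,2)
Fill (2+1,2+1) = (3,3)
Fill (2+1,2+2) = (3,4)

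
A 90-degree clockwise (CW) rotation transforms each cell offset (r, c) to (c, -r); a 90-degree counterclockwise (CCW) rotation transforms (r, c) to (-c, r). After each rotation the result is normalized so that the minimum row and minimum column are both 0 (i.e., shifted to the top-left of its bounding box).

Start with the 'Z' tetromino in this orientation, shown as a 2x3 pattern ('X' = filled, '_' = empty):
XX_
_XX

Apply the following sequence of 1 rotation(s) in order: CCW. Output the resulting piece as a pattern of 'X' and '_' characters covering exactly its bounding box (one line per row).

Start:
XX_
_XX
After rotation 1 (CCW):
_X
XX
X_

Answer: _X
XX
X_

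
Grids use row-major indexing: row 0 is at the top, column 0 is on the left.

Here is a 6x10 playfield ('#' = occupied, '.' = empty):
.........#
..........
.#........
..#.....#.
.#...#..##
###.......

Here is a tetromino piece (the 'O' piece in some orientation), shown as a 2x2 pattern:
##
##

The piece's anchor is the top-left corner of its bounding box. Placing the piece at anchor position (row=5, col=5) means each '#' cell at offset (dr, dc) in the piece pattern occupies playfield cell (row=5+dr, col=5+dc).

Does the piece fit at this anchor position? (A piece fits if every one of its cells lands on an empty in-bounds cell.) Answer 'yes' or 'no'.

Check each piece cell at anchor (5, 5):
  offset (0,0) -> (5,5): empty -> OK
  offset (0,1) -> (5,6): empty -> OK
  offset (1,0) -> (6,5): out of bounds -> FAIL
  offset (1,1) -> (6,6): out of bounds -> FAIL
All cells valid: no

Answer: no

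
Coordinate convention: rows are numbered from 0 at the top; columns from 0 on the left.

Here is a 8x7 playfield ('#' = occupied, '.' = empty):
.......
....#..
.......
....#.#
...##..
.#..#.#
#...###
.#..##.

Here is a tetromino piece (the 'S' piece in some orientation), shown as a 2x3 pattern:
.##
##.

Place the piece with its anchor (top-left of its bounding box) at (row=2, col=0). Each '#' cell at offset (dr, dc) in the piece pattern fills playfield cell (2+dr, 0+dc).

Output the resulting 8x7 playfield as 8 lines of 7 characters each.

Fill (2+0,0+1) = (2,1)
Fill (2+0,0+2) = (2,2)
Fill (2+1,0+0) = (3,0)
Fill (2+1,0+1) = (3,1)

Answer: .......
....#..
.##....
##..#.#
...##..
.#..#.#
#...###
.#..##.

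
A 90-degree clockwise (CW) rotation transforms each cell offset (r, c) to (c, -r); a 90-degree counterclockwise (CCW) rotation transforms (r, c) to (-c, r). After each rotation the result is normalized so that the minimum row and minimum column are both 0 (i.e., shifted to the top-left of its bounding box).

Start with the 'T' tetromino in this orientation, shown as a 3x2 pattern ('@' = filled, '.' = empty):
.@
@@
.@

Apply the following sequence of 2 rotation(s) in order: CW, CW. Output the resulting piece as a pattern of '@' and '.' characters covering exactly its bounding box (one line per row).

Answer: @.
@@
@.

Derivation:
Start:
.@
@@
.@
After rotation 1 (CW):
.@.
@@@
After rotation 2 (CW):
@.
@@
@.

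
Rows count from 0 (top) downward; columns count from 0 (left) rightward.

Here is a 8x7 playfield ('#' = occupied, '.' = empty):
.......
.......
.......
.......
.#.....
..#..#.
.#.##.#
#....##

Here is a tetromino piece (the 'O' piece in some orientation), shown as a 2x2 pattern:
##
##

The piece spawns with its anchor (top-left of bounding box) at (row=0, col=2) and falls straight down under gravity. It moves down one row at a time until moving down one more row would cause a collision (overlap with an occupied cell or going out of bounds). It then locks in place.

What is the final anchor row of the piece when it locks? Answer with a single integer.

Spawn at (row=0, col=2). Try each row:
  row 0: fits
  row 1: fits
  row 2: fits
  row 3: fits
  row 4: blocked -> lock at row 3

Answer: 3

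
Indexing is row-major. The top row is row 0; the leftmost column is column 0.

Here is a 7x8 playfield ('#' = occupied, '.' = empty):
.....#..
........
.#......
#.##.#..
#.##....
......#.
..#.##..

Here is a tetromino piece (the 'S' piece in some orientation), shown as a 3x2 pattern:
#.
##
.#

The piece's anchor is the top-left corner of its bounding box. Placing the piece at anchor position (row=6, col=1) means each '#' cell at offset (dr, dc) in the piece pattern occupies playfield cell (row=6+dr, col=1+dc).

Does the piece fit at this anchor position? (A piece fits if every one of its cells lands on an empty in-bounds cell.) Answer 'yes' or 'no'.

Check each piece cell at anchor (6, 1):
  offset (0,0) -> (6,1): empty -> OK
  offset (1,0) -> (7,1): out of bounds -> FAIL
  offset (1,1) -> (7,2): out of bounds -> FAIL
  offset (2,1) -> (8,2): out of bounds -> FAIL
All cells valid: no

Answer: no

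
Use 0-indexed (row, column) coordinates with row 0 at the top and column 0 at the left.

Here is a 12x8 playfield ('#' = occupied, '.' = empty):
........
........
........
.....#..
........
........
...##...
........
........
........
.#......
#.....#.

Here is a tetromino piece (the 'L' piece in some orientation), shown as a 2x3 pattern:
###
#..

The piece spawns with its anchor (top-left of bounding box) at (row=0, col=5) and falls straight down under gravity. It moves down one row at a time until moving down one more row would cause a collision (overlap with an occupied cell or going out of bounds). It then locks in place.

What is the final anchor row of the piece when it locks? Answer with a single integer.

Answer: 1

Derivation:
Spawn at (row=0, col=5). Try each row:
  row 0: fits
  row 1: fits
  row 2: blocked -> lock at row 1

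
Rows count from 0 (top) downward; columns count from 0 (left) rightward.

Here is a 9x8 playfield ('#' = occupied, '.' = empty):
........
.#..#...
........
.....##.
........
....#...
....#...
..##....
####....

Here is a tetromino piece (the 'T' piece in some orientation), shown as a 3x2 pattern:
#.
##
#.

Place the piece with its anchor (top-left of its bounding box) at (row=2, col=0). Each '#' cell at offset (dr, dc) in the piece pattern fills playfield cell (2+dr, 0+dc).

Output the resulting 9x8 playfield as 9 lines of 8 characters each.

Fill (2+0,0+0) = (2,0)
Fill (2+1,0+0) = (3,0)
Fill (2+1,0+1) = (3,1)
Fill (2+2,0+0) = (4,0)

Answer: ........
.#..#...
#.......
##...##.
#.......
....#...
....#...
..##....
####....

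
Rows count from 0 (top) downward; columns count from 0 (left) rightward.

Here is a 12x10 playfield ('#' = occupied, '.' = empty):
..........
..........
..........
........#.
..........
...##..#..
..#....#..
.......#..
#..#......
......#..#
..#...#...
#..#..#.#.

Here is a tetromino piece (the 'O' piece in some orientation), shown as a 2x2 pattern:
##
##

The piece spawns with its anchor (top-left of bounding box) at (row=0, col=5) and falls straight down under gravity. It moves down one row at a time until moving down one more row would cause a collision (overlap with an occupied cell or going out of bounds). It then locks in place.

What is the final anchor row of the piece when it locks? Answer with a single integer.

Answer: 7

Derivation:
Spawn at (row=0, col=5). Try each row:
  row 0: fits
  row 1: fits
  row 2: fits
  row 3: fits
  row 4: fits
  row 5: fits
  row 6: fits
  row 7: fits
  row 8: blocked -> lock at row 7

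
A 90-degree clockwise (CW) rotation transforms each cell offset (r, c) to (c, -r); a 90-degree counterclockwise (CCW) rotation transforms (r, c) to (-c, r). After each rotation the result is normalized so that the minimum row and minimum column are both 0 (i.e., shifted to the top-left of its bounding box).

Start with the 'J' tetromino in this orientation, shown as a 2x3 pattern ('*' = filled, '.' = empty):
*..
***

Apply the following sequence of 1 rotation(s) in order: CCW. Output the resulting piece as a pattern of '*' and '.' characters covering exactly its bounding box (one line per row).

Answer: .*
.*
**

Derivation:
Start:
*..
***
After rotation 1 (CCW):
.*
.*
**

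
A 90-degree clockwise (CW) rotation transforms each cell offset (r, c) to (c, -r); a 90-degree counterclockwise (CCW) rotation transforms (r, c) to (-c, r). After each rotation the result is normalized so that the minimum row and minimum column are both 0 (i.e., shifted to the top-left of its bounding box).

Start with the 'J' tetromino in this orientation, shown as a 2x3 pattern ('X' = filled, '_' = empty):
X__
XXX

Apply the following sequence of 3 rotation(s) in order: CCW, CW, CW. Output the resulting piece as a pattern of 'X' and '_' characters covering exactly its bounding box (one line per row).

Answer: XX
X_
X_

Derivation:
Start:
X__
XXX
After rotation 1 (CCW):
_X
_X
XX
After rotation 2 (CW):
X__
XXX
After rotation 3 (CW):
XX
X_
X_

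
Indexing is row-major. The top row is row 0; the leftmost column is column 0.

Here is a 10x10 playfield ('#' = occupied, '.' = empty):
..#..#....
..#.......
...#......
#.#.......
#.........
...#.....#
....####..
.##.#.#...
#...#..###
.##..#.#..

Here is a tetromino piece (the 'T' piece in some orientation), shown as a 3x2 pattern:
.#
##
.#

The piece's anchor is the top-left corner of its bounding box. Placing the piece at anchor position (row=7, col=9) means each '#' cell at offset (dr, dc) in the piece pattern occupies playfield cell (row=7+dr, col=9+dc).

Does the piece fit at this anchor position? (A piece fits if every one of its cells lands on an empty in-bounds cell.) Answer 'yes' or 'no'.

Check each piece cell at anchor (7, 9):
  offset (0,1) -> (7,10): out of bounds -> FAIL
  offset (1,0) -> (8,9): occupied ('#') -> FAIL
  offset (1,1) -> (8,10): out of bounds -> FAIL
  offset (2,1) -> (9,10): out of bounds -> FAIL
All cells valid: no

Answer: no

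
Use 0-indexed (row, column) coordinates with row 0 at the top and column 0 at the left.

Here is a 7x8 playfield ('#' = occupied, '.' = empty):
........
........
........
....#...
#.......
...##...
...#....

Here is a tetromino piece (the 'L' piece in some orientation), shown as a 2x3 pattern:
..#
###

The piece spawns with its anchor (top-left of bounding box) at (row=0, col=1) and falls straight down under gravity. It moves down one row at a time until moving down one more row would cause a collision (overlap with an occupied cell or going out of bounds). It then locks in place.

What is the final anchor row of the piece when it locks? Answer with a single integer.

Answer: 3

Derivation:
Spawn at (row=0, col=1). Try each row:
  row 0: fits
  row 1: fits
  row 2: fits
  row 3: fits
  row 4: blocked -> lock at row 3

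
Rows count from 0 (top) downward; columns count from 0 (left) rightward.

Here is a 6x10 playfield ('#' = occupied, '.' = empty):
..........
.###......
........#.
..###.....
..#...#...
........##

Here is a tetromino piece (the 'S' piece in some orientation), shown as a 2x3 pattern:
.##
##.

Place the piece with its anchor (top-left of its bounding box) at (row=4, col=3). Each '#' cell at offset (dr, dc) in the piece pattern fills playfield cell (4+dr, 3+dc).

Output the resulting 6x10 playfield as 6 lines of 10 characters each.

Answer: ..........
.###......
........#.
..###.....
..#.###...
...##...##

Derivation:
Fill (4+0,3+1) = (4,4)
Fill (4+0,3+2) = (4,5)
Fill (4+1,3+0) = (5,3)
Fill (4+1,3+1) = (5,4)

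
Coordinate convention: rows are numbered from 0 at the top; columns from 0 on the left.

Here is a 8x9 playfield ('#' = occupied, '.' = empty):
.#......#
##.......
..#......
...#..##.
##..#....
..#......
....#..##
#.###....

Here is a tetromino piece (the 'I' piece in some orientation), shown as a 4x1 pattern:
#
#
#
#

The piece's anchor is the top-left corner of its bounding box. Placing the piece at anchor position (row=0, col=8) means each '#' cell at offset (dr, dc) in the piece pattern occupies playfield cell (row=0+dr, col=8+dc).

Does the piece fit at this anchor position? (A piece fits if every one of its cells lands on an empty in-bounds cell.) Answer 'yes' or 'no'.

Check each piece cell at anchor (0, 8):
  offset (0,0) -> (0,8): occupied ('#') -> FAIL
  offset (1,0) -> (1,8): empty -> OK
  offset (2,0) -> (2,8): empty -> OK
  offset (3,0) -> (3,8): empty -> OK
All cells valid: no

Answer: no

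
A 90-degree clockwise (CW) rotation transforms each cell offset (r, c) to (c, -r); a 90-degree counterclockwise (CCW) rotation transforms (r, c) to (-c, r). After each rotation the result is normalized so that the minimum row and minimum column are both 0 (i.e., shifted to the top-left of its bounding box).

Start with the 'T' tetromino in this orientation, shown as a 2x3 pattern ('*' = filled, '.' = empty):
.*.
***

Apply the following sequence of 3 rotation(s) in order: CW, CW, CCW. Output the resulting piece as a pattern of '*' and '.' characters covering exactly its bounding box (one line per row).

Start:
.*.
***
After rotation 1 (CW):
*.
**
*.
After rotation 2 (CW):
***
.*.
After rotation 3 (CCW):
*.
**
*.

Answer: *.
**
*.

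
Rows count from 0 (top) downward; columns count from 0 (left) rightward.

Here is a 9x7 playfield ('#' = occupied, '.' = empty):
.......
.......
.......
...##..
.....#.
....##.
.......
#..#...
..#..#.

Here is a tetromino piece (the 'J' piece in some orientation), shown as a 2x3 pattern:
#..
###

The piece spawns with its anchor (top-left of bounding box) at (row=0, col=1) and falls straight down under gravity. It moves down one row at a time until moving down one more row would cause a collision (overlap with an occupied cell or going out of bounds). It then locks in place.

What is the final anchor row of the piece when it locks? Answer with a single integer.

Answer: 1

Derivation:
Spawn at (row=0, col=1). Try each row:
  row 0: fits
  row 1: fits
  row 2: blocked -> lock at row 1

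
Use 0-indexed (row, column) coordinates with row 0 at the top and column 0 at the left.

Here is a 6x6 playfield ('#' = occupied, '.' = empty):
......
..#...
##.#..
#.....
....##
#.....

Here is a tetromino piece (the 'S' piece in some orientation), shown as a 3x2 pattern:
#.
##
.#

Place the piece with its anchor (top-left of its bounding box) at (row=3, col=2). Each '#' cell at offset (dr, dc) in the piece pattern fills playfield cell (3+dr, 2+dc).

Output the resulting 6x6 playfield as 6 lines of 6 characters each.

Fill (3+0,2+0) = (3,2)
Fill (3+1,2+0) = (4,2)
Fill (3+1,2+1) = (4,3)
Fill (3+2,2+1) = (5,3)

Answer: ......
..#...
##.#..
#.#...
..####
#..#..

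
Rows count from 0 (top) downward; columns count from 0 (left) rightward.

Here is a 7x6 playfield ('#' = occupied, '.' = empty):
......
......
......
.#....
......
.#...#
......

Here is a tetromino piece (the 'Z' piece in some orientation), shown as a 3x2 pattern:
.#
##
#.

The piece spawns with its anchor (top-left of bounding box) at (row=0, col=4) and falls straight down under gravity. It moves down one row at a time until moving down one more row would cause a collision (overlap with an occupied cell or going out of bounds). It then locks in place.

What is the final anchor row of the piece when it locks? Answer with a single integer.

Spawn at (row=0, col=4). Try each row:
  row 0: fits
  row 1: fits
  row 2: fits
  row 3: fits
  row 4: blocked -> lock at row 3

Answer: 3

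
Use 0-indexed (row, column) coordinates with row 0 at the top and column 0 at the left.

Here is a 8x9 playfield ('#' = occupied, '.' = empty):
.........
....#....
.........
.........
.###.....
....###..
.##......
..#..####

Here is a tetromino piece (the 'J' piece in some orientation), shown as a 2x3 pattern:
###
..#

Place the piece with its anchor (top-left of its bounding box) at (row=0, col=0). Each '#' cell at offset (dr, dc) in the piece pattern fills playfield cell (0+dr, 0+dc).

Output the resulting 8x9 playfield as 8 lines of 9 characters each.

Fill (0+0,0+0) = (0,0)
Fill (0+0,0+1) = (0,1)
Fill (0+0,0+2) = (0,2)
Fill (0+1,0+2) = (1,2)

Answer: ###......
..#.#....
.........
.........
.###.....
....###..
.##......
..#..####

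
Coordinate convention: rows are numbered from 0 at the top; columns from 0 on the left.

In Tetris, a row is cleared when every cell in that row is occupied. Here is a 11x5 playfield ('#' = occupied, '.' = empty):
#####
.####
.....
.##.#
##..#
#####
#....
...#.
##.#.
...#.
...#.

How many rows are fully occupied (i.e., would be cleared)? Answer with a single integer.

Check each row:
  row 0: 0 empty cells -> FULL (clear)
  row 1: 1 empty cell -> not full
  row 2: 5 empty cells -> not full
  row 3: 2 empty cells -> not full
  row 4: 2 empty cells -> not full
  row 5: 0 empty cells -> FULL (clear)
  row 6: 4 empty cells -> not full
  row 7: 4 empty cells -> not full
  row 8: 2 empty cells -> not full
  row 9: 4 empty cells -> not full
  row 10: 4 empty cells -> not full
Total rows cleared: 2

Answer: 2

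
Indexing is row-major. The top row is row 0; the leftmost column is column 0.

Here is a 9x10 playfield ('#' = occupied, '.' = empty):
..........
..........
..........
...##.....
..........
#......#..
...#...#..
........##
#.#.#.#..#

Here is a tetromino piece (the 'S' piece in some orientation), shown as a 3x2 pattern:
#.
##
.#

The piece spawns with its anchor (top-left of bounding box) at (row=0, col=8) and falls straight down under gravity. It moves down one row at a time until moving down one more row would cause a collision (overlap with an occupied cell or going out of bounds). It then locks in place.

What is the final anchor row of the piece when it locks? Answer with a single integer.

Spawn at (row=0, col=8). Try each row:
  row 0: fits
  row 1: fits
  row 2: fits
  row 3: fits
  row 4: fits
  row 5: blocked -> lock at row 4

Answer: 4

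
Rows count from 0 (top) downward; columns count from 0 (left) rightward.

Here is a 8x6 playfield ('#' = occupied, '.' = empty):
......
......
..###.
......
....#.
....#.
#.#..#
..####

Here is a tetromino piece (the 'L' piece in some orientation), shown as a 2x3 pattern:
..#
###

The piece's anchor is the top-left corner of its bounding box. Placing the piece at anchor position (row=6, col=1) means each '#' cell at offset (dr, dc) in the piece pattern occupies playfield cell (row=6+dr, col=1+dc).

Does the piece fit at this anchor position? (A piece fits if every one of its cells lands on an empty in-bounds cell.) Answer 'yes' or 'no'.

Check each piece cell at anchor (6, 1):
  offset (0,2) -> (6,3): empty -> OK
  offset (1,0) -> (7,1): empty -> OK
  offset (1,1) -> (7,2): occupied ('#') -> FAIL
  offset (1,2) -> (7,3): occupied ('#') -> FAIL
All cells valid: no

Answer: no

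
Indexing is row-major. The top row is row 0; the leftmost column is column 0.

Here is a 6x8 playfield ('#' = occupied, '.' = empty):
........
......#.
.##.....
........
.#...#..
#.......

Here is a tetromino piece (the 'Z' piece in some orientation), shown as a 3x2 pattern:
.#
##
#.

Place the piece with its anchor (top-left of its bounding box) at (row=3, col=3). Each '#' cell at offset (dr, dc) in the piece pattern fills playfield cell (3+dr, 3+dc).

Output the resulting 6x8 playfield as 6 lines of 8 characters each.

Fill (3+0,3+1) = (3,4)
Fill (3+1,3+0) = (4,3)
Fill (3+1,3+1) = (4,4)
Fill (3+2,3+0) = (5,3)

Answer: ........
......#.
.##.....
....#...
.#.###..
#..#....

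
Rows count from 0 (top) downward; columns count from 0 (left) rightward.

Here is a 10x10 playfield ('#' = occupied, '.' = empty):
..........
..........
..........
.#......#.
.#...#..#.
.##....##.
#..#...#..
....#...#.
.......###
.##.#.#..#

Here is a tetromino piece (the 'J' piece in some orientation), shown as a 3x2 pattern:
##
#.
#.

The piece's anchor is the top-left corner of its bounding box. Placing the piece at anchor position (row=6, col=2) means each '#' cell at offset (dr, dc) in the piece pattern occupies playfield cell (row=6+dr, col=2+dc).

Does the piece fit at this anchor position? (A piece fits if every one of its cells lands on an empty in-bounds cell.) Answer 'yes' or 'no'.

Check each piece cell at anchor (6, 2):
  offset (0,0) -> (6,2): empty -> OK
  offset (0,1) -> (6,3): occupied ('#') -> FAIL
  offset (1,0) -> (7,2): empty -> OK
  offset (2,0) -> (8,2): empty -> OK
All cells valid: no

Answer: no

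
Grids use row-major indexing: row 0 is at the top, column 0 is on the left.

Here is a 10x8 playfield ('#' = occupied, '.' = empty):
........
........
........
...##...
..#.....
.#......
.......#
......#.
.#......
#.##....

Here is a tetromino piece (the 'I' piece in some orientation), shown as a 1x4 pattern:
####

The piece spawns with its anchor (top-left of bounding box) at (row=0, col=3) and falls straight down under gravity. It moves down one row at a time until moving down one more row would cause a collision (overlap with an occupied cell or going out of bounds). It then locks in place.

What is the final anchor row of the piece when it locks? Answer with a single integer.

Spawn at (row=0, col=3). Try each row:
  row 0: fits
  row 1: fits
  row 2: fits
  row 3: blocked -> lock at row 2

Answer: 2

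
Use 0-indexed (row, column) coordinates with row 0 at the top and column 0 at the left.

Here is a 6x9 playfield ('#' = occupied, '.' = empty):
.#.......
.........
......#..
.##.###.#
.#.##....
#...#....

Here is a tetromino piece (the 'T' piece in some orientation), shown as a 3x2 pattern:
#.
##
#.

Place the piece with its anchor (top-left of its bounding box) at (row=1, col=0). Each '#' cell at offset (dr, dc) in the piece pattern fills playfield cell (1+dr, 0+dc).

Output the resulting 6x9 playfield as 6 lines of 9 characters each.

Answer: .#.......
#........
##....#..
###.###.#
.#.##....
#...#....

Derivation:
Fill (1+0,0+0) = (1,0)
Fill (1+1,0+0) = (2,0)
Fill (1+1,0+1) = (2,1)
Fill (1+2,0+0) = (3,0)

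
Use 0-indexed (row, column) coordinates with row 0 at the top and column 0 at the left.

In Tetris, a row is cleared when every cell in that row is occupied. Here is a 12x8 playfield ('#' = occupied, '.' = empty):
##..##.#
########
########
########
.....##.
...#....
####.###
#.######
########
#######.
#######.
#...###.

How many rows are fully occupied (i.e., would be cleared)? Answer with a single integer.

Check each row:
  row 0: 3 empty cells -> not full
  row 1: 0 empty cells -> FULL (clear)
  row 2: 0 empty cells -> FULL (clear)
  row 3: 0 empty cells -> FULL (clear)
  row 4: 6 empty cells -> not full
  row 5: 7 empty cells -> not full
  row 6: 1 empty cell -> not full
  row 7: 1 empty cell -> not full
  row 8: 0 empty cells -> FULL (clear)
  row 9: 1 empty cell -> not full
  row 10: 1 empty cell -> not full
  row 11: 4 empty cells -> not full
Total rows cleared: 4

Answer: 4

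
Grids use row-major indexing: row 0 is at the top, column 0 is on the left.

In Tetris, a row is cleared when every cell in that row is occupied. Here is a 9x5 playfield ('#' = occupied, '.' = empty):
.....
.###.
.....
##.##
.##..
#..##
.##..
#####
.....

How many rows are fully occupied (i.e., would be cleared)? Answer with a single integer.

Check each row:
  row 0: 5 empty cells -> not full
  row 1: 2 empty cells -> not full
  row 2: 5 empty cells -> not full
  row 3: 1 empty cell -> not full
  row 4: 3 empty cells -> not full
  row 5: 2 empty cells -> not full
  row 6: 3 empty cells -> not full
  row 7: 0 empty cells -> FULL (clear)
  row 8: 5 empty cells -> not full
Total rows cleared: 1

Answer: 1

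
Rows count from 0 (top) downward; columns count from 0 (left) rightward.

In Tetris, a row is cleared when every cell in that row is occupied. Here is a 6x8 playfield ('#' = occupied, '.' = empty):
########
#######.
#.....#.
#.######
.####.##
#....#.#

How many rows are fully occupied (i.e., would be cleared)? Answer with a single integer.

Check each row:
  row 0: 0 empty cells -> FULL (clear)
  row 1: 1 empty cell -> not full
  row 2: 6 empty cells -> not full
  row 3: 1 empty cell -> not full
  row 4: 2 empty cells -> not full
  row 5: 5 empty cells -> not full
Total rows cleared: 1

Answer: 1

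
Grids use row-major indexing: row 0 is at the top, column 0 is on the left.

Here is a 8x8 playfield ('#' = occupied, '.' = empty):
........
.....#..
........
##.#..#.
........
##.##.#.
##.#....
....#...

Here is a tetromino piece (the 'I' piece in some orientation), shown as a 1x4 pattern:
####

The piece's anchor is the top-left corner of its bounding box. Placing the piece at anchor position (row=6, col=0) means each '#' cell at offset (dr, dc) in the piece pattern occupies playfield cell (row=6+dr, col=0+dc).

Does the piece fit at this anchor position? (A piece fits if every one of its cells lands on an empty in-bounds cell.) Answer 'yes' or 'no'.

Answer: no

Derivation:
Check each piece cell at anchor (6, 0):
  offset (0,0) -> (6,0): occupied ('#') -> FAIL
  offset (0,1) -> (6,1): occupied ('#') -> FAIL
  offset (0,2) -> (6,2): empty -> OK
  offset (0,3) -> (6,3): occupied ('#') -> FAIL
All cells valid: no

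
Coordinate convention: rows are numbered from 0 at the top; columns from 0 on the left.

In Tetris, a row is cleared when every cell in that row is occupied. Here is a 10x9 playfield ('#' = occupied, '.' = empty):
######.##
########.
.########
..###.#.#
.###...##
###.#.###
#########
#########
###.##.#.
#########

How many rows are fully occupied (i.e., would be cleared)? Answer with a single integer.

Answer: 3

Derivation:
Check each row:
  row 0: 1 empty cell -> not full
  row 1: 1 empty cell -> not full
  row 2: 1 empty cell -> not full
  row 3: 4 empty cells -> not full
  row 4: 4 empty cells -> not full
  row 5: 2 empty cells -> not full
  row 6: 0 empty cells -> FULL (clear)
  row 7: 0 empty cells -> FULL (clear)
  row 8: 3 empty cells -> not full
  row 9: 0 empty cells -> FULL (clear)
Total rows cleared: 3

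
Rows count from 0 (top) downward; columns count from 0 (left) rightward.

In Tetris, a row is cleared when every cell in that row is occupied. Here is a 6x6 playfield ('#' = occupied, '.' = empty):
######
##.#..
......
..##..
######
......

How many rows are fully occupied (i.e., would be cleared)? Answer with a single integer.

Check each row:
  row 0: 0 empty cells -> FULL (clear)
  row 1: 3 empty cells -> not full
  row 2: 6 empty cells -> not full
  row 3: 4 empty cells -> not full
  row 4: 0 empty cells -> FULL (clear)
  row 5: 6 empty cells -> not full
Total rows cleared: 2

Answer: 2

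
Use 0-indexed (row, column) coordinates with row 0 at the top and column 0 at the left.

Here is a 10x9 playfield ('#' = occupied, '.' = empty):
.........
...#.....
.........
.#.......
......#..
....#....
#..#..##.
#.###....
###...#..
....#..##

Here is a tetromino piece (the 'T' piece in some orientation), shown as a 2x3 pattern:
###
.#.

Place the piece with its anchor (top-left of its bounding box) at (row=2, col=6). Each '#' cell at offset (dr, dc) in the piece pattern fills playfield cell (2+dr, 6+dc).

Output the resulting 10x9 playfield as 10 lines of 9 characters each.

Answer: .........
...#.....
......###
.#.....#.
......#..
....#....
#..#..##.
#.###....
###...#..
....#..##

Derivation:
Fill (2+0,6+0) = (2,6)
Fill (2+0,6+1) = (2,7)
Fill (2+0,6+2) = (2,8)
Fill (2+1,6+1) = (3,7)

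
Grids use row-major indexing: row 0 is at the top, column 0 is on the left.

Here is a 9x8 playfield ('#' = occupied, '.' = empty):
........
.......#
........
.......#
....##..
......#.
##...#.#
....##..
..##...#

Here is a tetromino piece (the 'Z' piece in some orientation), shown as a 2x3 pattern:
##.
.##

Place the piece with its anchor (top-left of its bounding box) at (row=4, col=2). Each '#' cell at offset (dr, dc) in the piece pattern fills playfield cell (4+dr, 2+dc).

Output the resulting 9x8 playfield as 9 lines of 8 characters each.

Answer: ........
.......#
........
.......#
..####..
...##.#.
##...#.#
....##..
..##...#

Derivation:
Fill (4+0,2+0) = (4,2)
Fill (4+0,2+1) = (4,3)
Fill (4+1,2+1) = (5,3)
Fill (4+1,2+2) = (5,4)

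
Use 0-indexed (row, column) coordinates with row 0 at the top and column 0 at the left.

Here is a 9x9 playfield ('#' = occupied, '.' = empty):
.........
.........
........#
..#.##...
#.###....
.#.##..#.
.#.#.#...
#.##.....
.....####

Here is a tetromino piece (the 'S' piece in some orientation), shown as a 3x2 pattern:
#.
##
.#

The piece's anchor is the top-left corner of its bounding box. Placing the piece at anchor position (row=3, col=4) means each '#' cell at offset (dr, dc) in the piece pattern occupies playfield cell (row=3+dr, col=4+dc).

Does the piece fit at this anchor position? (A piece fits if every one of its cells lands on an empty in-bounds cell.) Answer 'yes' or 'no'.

Answer: no

Derivation:
Check each piece cell at anchor (3, 4):
  offset (0,0) -> (3,4): occupied ('#') -> FAIL
  offset (1,0) -> (4,4): occupied ('#') -> FAIL
  offset (1,1) -> (4,5): empty -> OK
  offset (2,1) -> (5,5): empty -> OK
All cells valid: no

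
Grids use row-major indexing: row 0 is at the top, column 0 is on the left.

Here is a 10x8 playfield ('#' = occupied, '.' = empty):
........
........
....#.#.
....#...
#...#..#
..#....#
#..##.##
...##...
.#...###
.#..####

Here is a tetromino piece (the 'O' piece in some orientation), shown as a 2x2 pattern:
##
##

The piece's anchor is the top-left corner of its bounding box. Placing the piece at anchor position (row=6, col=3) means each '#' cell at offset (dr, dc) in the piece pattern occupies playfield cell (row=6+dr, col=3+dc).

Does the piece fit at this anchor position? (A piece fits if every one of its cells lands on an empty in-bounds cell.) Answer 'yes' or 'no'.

Check each piece cell at anchor (6, 3):
  offset (0,0) -> (6,3): occupied ('#') -> FAIL
  offset (0,1) -> (6,4): occupied ('#') -> FAIL
  offset (1,0) -> (7,3): occupied ('#') -> FAIL
  offset (1,1) -> (7,4): occupied ('#') -> FAIL
All cells valid: no

Answer: no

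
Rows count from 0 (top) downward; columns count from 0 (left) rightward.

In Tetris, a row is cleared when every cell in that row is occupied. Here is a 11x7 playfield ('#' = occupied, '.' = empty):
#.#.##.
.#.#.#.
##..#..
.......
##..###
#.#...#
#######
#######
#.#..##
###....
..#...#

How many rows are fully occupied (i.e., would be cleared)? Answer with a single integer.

Check each row:
  row 0: 3 empty cells -> not full
  row 1: 4 empty cells -> not full
  row 2: 4 empty cells -> not full
  row 3: 7 empty cells -> not full
  row 4: 2 empty cells -> not full
  row 5: 4 empty cells -> not full
  row 6: 0 empty cells -> FULL (clear)
  row 7: 0 empty cells -> FULL (clear)
  row 8: 3 empty cells -> not full
  row 9: 4 empty cells -> not full
  row 10: 5 empty cells -> not full
Total rows cleared: 2

Answer: 2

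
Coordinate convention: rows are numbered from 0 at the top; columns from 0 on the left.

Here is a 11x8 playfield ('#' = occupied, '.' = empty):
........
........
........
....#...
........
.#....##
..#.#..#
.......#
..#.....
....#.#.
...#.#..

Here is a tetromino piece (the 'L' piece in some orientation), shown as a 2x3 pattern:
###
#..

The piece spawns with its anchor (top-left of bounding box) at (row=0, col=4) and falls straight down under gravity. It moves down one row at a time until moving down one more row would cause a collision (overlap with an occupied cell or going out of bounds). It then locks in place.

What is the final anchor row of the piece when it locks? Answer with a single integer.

Spawn at (row=0, col=4). Try each row:
  row 0: fits
  row 1: fits
  row 2: blocked -> lock at row 1

Answer: 1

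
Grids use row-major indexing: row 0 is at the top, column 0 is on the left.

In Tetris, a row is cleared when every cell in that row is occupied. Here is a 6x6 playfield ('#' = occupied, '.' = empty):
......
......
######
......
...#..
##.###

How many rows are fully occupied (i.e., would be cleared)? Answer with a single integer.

Answer: 1

Derivation:
Check each row:
  row 0: 6 empty cells -> not full
  row 1: 6 empty cells -> not full
  row 2: 0 empty cells -> FULL (clear)
  row 3: 6 empty cells -> not full
  row 4: 5 empty cells -> not full
  row 5: 1 empty cell -> not full
Total rows cleared: 1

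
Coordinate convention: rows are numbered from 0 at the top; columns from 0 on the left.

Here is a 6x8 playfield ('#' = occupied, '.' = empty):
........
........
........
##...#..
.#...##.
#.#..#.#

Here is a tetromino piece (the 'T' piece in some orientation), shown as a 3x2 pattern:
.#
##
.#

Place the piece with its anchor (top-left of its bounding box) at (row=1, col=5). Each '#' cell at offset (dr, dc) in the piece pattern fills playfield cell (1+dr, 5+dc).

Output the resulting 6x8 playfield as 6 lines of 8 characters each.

Fill (1+0,5+1) = (1,6)
Fill (1+1,5+0) = (2,5)
Fill (1+1,5+1) = (2,6)
Fill (1+2,5+1) = (3,6)

Answer: ........
......#.
.....##.
##...##.
.#...##.
#.#..#.#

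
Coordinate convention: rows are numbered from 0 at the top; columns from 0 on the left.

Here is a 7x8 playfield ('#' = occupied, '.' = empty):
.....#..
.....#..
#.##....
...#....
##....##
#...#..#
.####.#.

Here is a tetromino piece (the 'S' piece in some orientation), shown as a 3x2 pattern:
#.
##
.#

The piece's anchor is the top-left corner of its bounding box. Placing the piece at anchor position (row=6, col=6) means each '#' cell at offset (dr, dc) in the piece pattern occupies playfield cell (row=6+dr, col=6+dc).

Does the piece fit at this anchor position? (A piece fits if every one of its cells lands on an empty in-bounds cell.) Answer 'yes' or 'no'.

Answer: no

Derivation:
Check each piece cell at anchor (6, 6):
  offset (0,0) -> (6,6): occupied ('#') -> FAIL
  offset (1,0) -> (7,6): out of bounds -> FAIL
  offset (1,1) -> (7,7): out of bounds -> FAIL
  offset (2,1) -> (8,7): out of bounds -> FAIL
All cells valid: no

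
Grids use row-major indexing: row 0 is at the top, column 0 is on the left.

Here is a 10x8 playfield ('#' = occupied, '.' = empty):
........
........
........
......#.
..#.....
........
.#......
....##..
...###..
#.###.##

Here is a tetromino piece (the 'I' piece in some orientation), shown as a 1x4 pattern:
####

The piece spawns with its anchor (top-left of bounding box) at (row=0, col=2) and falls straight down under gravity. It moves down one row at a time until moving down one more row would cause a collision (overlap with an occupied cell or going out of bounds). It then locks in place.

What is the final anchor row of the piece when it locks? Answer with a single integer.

Answer: 3

Derivation:
Spawn at (row=0, col=2). Try each row:
  row 0: fits
  row 1: fits
  row 2: fits
  row 3: fits
  row 4: blocked -> lock at row 3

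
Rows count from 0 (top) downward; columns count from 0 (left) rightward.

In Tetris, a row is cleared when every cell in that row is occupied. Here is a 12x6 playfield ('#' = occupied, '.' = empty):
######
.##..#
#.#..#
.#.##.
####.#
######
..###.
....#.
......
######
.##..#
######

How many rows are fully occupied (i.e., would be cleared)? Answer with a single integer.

Answer: 4

Derivation:
Check each row:
  row 0: 0 empty cells -> FULL (clear)
  row 1: 3 empty cells -> not full
  row 2: 3 empty cells -> not full
  row 3: 3 empty cells -> not full
  row 4: 1 empty cell -> not full
  row 5: 0 empty cells -> FULL (clear)
  row 6: 3 empty cells -> not full
  row 7: 5 empty cells -> not full
  row 8: 6 empty cells -> not full
  row 9: 0 empty cells -> FULL (clear)
  row 10: 3 empty cells -> not full
  row 11: 0 empty cells -> FULL (clear)
Total rows cleared: 4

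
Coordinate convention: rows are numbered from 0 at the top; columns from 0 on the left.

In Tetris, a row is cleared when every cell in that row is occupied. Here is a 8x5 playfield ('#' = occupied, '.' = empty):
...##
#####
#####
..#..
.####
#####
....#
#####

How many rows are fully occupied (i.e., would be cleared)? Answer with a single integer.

Check each row:
  row 0: 3 empty cells -> not full
  row 1: 0 empty cells -> FULL (clear)
  row 2: 0 empty cells -> FULL (clear)
  row 3: 4 empty cells -> not full
  row 4: 1 empty cell -> not full
  row 5: 0 empty cells -> FULL (clear)
  row 6: 4 empty cells -> not full
  row 7: 0 empty cells -> FULL (clear)
Total rows cleared: 4

Answer: 4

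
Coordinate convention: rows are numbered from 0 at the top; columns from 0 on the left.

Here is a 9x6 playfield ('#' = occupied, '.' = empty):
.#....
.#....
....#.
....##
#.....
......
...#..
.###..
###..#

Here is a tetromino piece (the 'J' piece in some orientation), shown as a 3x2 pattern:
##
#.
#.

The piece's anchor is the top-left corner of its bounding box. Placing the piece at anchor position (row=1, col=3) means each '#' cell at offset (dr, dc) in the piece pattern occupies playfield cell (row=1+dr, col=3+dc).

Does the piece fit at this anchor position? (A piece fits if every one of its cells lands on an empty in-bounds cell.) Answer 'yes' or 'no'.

Answer: yes

Derivation:
Check each piece cell at anchor (1, 3):
  offset (0,0) -> (1,3): empty -> OK
  offset (0,1) -> (1,4): empty -> OK
  offset (1,0) -> (2,3): empty -> OK
  offset (2,0) -> (3,3): empty -> OK
All cells valid: yes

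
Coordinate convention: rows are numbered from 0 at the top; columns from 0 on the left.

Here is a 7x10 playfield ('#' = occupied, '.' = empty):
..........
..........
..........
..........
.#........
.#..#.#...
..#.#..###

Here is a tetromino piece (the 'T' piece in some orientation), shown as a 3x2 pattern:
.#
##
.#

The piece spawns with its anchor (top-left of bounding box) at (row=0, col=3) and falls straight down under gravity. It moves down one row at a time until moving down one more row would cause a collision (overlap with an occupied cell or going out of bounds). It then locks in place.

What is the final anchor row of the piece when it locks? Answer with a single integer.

Answer: 2

Derivation:
Spawn at (row=0, col=3). Try each row:
  row 0: fits
  row 1: fits
  row 2: fits
  row 3: blocked -> lock at row 2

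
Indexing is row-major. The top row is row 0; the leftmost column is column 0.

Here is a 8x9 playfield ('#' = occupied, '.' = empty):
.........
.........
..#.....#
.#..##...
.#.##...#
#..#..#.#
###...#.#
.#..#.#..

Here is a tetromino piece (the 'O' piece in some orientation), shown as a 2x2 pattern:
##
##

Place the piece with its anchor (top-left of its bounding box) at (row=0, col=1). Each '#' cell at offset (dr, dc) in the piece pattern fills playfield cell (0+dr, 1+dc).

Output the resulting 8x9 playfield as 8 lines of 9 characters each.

Answer: .##......
.##......
..#.....#
.#..##...
.#.##...#
#..#..#.#
###...#.#
.#..#.#..

Derivation:
Fill (0+0,1+0) = (0,1)
Fill (0+0,1+1) = (0,2)
Fill (0+1,1+0) = (1,1)
Fill (0+1,1+1) = (1,2)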